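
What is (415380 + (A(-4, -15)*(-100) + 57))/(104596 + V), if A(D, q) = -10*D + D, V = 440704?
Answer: 411837/545300 ≈ 0.75525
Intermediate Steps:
A(D, q) = -9*D
(415380 + (A(-4, -15)*(-100) + 57))/(104596 + V) = (415380 + (-9*(-4)*(-100) + 57))/(104596 + 440704) = (415380 + (36*(-100) + 57))/545300 = (415380 + (-3600 + 57))*(1/545300) = (415380 - 3543)*(1/545300) = 411837*(1/545300) = 411837/545300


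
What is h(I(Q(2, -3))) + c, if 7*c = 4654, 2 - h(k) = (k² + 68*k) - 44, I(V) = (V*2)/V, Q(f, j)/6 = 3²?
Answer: 3996/7 ≈ 570.86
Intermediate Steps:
Q(f, j) = 54 (Q(f, j) = 6*3² = 6*9 = 54)
I(V) = 2 (I(V) = (2*V)/V = 2)
h(k) = 46 - k² - 68*k (h(k) = 2 - ((k² + 68*k) - 44) = 2 - (-44 + k² + 68*k) = 2 + (44 - k² - 68*k) = 46 - k² - 68*k)
c = 4654/7 (c = (⅐)*4654 = 4654/7 ≈ 664.86)
h(I(Q(2, -3))) + c = (46 - 1*2² - 68*2) + 4654/7 = (46 - 1*4 - 136) + 4654/7 = (46 - 4 - 136) + 4654/7 = -94 + 4654/7 = 3996/7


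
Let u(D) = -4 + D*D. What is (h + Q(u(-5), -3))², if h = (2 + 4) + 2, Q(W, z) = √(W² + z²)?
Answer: 514 + 240*√2 ≈ 853.41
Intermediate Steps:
u(D) = -4 + D²
h = 8 (h = 6 + 2 = 8)
(h + Q(u(-5), -3))² = (8 + √((-4 + (-5)²)² + (-3)²))² = (8 + √((-4 + 25)² + 9))² = (8 + √(21² + 9))² = (8 + √(441 + 9))² = (8 + √450)² = (8 + 15*√2)²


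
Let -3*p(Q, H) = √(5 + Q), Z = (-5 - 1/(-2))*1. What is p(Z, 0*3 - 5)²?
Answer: 1/18 ≈ 0.055556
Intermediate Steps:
Z = -9/2 (Z = (-5 - 1*(-½))*1 = (-5 + ½)*1 = -9/2*1 = -9/2 ≈ -4.5000)
p(Q, H) = -√(5 + Q)/3
p(Z, 0*3 - 5)² = (-√(5 - 9/2)/3)² = (-√2/6)² = 1/18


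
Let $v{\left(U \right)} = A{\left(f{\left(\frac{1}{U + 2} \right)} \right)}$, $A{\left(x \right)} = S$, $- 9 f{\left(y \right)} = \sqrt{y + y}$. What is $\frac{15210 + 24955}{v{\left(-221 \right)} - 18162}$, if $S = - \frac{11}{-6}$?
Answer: $- \frac{240990}{108961} \approx -2.2117$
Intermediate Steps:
$S = \frac{11}{6}$ ($S = \left(-11\right) \left(- \frac{1}{6}\right) = \frac{11}{6} \approx 1.8333$)
$f{\left(y \right)} = - \frac{\sqrt{2} \sqrt{y}}{9}$ ($f{\left(y \right)} = - \frac{\sqrt{y + y}}{9} = - \frac{\sqrt{2 y}}{9} = - \frac{\sqrt{2} \sqrt{y}}{9}$)
$A{\left(x \right)} = \frac{11}{6}$
$v{\left(U \right)} = \frac{11}{6}$
$\frac{15210 + 24955}{v{\left(-221 \right)} - 18162} = \frac{15210 + 24955}{\frac{11}{6} - 18162} = \frac{40165}{- \frac{108961}{6}} = 40165 \left(- \frac{6}{108961}\right) = - \frac{240990}{108961}$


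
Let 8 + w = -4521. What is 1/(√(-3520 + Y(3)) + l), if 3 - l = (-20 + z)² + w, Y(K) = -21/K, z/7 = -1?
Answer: 3803/14466336 - I*√3527/14466336 ≈ 0.00026289 - 4.1053e-6*I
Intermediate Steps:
z = -7 (z = 7*(-1) = -7)
w = -4529 (w = -8 - 4521 = -4529)
l = 3803 (l = 3 - ((-20 - 7)² - 4529) = 3 - ((-27)² - 4529) = 3 - (729 - 4529) = 3 - 1*(-3800) = 3 + 3800 = 3803)
1/(√(-3520 + Y(3)) + l) = 1/(√(-3520 - 21/3) + 3803) = 1/(√(-3520 - 21*⅓) + 3803) = 1/(√(-3520 - 7) + 3803) = 1/(√(-3527) + 3803) = 1/(I*√3527 + 3803) = 1/(3803 + I*√3527)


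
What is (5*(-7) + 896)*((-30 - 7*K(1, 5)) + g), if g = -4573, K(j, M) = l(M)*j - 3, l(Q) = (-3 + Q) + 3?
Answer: -3975237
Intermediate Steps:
l(Q) = Q
K(j, M) = -3 + M*j (K(j, M) = M*j - 3 = -3 + M*j)
(5*(-7) + 896)*((-30 - 7*K(1, 5)) + g) = (5*(-7) + 896)*((-30 - 7*(-3 + 5*1)) - 4573) = (-35 + 896)*((-30 - 7*(-3 + 5)) - 4573) = 861*((-30 - 7*2) - 4573) = 861*((-30 - 14) - 4573) = 861*(-44 - 4573) = 861*(-4617) = -3975237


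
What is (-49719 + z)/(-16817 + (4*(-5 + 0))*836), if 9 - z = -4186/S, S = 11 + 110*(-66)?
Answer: 360351976/243109713 ≈ 1.4823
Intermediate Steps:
S = -7249 (S = 11 - 7260 = -7249)
z = 61055/7249 (z = 9 - (-4186)/(-7249) = 9 - (-4186)*(-1)/7249 = 9 - 1*4186/7249 = 9 - 4186/7249 = 61055/7249 ≈ 8.4225)
(-49719 + z)/(-16817 + (4*(-5 + 0))*836) = (-49719 + 61055/7249)/(-16817 + (4*(-5 + 0))*836) = -360351976/(7249*(-16817 + (4*(-5))*836)) = -360351976/(7249*(-16817 - 20*836)) = -360351976/(7249*(-16817 - 16720)) = -360351976/7249/(-33537) = -360351976/7249*(-1/33537) = 360351976/243109713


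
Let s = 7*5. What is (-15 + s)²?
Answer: 400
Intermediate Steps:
s = 35
(-15 + s)² = (-15 + 35)² = 20² = 400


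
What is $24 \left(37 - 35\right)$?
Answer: $48$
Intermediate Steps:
$24 \left(37 - 35\right) = 24 \cdot 2 = 48$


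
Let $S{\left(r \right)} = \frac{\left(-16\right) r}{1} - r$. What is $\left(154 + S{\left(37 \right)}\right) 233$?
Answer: $-110675$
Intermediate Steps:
$S{\left(r \right)} = - 17 r$ ($S{\left(r \right)} = - 16 r 1 - r = - 16 r - r = - 17 r$)
$\left(154 + S{\left(37 \right)}\right) 233 = \left(154 - 629\right) 233 = \left(-475\right) 233 = -110675$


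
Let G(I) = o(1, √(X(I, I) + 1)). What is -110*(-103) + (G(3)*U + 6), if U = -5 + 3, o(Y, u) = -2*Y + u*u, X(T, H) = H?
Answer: 11332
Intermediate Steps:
o(Y, u) = u² - 2*Y (o(Y, u) = -2*Y + u² = u² - 2*Y)
G(I) = -1 + I (G(I) = (√(I + 1))² - 2*1 = (√(1 + I))² - 2 = (1 + I) - 2 = -1 + I)
U = -2
-110*(-103) + (G(3)*U + 6) = -110*(-103) + ((-1 + 3)*(-2) + 6) = 11330 + (2*(-2) + 6) = 11330 + (-4 + 6) = 11330 + 2 = 11332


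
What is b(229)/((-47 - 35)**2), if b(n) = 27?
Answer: 27/6724 ≈ 0.0040155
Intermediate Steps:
b(229)/((-47 - 35)**2) = 27/((-47 - 35)**2) = 27/((-82)**2) = 27/6724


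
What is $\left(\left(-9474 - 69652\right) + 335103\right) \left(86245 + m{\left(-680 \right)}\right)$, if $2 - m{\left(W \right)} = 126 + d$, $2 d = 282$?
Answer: $22008902460$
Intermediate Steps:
$d = 141$ ($d = \frac{1}{2} \cdot 282 = 141$)
$m{\left(W \right)} = -265$ ($m{\left(W \right)} = 2 - \left(126 + 141\right) = 2 - 267 = -265$)
$\left(\left(-9474 - 69652\right) + 335103\right) \left(86245 + m{\left(-680 \right)}\right) = \left(\left(-9474 - 69652\right) + 335103\right) \left(86245 - 265\right) = \left(-79126 + 335103\right) 85980 = 255977 \cdot 85980 = 22008902460$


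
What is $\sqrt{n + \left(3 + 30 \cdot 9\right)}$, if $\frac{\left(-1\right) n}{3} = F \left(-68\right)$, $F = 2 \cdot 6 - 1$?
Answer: $\sqrt{2517} \approx 50.17$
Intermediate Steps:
$F = 11$ ($F = 12 - 1 = 11$)
$n = 2244$ ($n = - 3 \cdot 11 \left(-68\right) = \left(-3\right) \left(-748\right) = 2244$)
$\sqrt{n + \left(3 + 30 \cdot 9\right)} = \sqrt{2244 + \left(3 + 30 \cdot 9\right)} = \sqrt{2244 + \left(3 + 270\right)} = \sqrt{2244 + 273} = \sqrt{2517}$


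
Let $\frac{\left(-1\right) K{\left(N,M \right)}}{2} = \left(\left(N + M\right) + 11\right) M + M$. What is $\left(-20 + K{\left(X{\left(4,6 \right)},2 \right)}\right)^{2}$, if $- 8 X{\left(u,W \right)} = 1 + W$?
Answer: $\frac{21025}{4} \approx 5256.3$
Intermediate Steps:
$X{\left(u,W \right)} = - \frac{1}{8} - \frac{W}{8}$ ($X{\left(u,W \right)} = - \frac{1 + W}{8} = - \frac{1}{8} - \frac{W}{8}$)
$K{\left(N,M \right)} = - 2 M - 2 M \left(11 + M + N\right)$ ($K{\left(N,M \right)} = - 2 \left(\left(\left(N + M\right) + 11\right) M + M\right) = - 2 \left(\left(\left(M + N\right) + 11\right) M + M\right) = - 2 \left(\left(11 + M + N\right) M + M\right) = - 2 \left(M \left(11 + M + N\right) + M\right) = - 2 \left(M + M \left(11 + M + N\right)\right) = - 2 M - 2 M \left(11 + M + N\right)$)
$\left(-20 + K{\left(X{\left(4,6 \right)},2 \right)}\right)^{2} = \left(-20 - 4 \left(12 + 2 - \frac{7}{8}\right)\right)^{2} = \left(-20 - 4 \cdot \frac{105}{8}\right)^{2} = \left(-20 - \frac{105}{2}\right)^{2} = \left(- \frac{145}{2}\right)^{2} = \frac{21025}{4}$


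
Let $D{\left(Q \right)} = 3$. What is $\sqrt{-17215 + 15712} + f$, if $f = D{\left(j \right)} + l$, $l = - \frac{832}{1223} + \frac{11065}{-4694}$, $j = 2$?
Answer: $- \frac{215617}{5740762} + 3 i \sqrt{167} \approx -0.037559 + 38.769 i$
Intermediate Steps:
$l = - \frac{17437903}{5740762}$ ($l = \left(-832\right) \frac{1}{1223} + 11065 \left(- \frac{1}{4694}\right) = - \frac{832}{1223} - \frac{11065}{4694} = - \frac{17437903}{5740762} \approx -3.0376$)
$f = - \frac{215617}{5740762}$ ($f = 3 - \frac{17437903}{5740762} = - \frac{215617}{5740762} \approx -0.037559$)
$\sqrt{-17215 + 15712} + f = \sqrt{-17215 + 15712} - \frac{215617}{5740762} = \sqrt{-1503} - \frac{215617}{5740762} = 3 i \sqrt{167} - \frac{215617}{5740762} = - \frac{215617}{5740762} + 3 i \sqrt{167}$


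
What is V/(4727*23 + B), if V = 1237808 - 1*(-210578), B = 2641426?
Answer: 1448386/2750147 ≈ 0.52666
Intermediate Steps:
V = 1448386 (V = 1237808 + 210578 = 1448386)
V/(4727*23 + B) = 1448386/(4727*23 + 2641426) = 1448386/(108721 + 2641426) = 1448386/2750147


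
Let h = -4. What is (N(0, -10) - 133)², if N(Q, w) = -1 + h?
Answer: 19044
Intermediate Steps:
N(Q, w) = -5 (N(Q, w) = -1 - 4 = -5)
(N(0, -10) - 133)² = (-5 - 133)² = (-138)² = 19044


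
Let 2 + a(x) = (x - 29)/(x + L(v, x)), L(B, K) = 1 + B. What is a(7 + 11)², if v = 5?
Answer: 3481/576 ≈ 6.0434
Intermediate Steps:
a(x) = -2 + (-29 + x)/(6 + x) (a(x) = -2 + (x - 29)/(x + (1 + 5)) = -2 + (-29 + x)/(x + 6) = -2 + (-29 + x)/(6 + x))
a(7 + 11)² = ((-41 - (7 + 11))/(6 + (7 + 11)))² = ((-41 - 1*18)/(6 + 18))² = ((-41 - 18)/24)² = ((1/24)*(-59))² = (-59/24)² = 3481/576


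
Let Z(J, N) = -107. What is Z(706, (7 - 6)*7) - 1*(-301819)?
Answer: 301712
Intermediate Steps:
Z(706, (7 - 6)*7) - 1*(-301819) = -107 - 1*(-301819) = -107 + 301819 = 301712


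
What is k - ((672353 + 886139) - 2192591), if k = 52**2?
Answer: 636803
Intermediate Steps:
k = 2704
k - ((672353 + 886139) - 2192591) = 2704 - ((672353 + 886139) - 2192591) = 2704 - (1558492 - 2192591) = 2704 - 1*(-634099) = 2704 + 634099 = 636803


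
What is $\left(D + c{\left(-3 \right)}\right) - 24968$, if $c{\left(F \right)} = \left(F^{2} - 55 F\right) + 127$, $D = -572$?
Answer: $-25239$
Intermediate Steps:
$c{\left(F \right)} = 127 + F^{2} - 55 F$
$\left(D + c{\left(-3 \right)}\right) - 24968 = \left(-572 + \left(127 + \left(-3\right)^{2} - -165\right)\right) - 24968 = \left(-572 + \left(127 + 9 + 165\right)\right) - 24968 = \left(-572 + 301\right) - 24968 = -271 - 24968 = -25239$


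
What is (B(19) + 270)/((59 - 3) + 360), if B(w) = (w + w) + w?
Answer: 327/416 ≈ 0.78606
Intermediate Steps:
B(w) = 3*w (B(w) = 2*w + w = 3*w)
(B(19) + 270)/((59 - 3) + 360) = (3*19 + 270)/((59 - 3) + 360) = (57 + 270)/(56 + 360) = 327/416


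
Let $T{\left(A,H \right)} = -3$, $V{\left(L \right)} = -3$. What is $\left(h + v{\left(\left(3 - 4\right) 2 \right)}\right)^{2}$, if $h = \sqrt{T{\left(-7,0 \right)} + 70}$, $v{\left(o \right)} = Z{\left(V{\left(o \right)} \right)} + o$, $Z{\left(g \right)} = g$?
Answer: $\left(-5 + \sqrt{67}\right)^{2} \approx 10.146$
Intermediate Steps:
$v{\left(o \right)} = -3 + o$
$h = \sqrt{67}$ ($h = \sqrt{-3 + 70} = \sqrt{67} \approx 8.1853$)
$\left(h + v{\left(\left(3 - 4\right) 2 \right)}\right)^{2} = \left(\sqrt{67} - \left(3 - \left(3 - 4\right) 2\right)\right)^{2} = \left(\sqrt{67} - 5\right)^{2} = \left(-5 + \sqrt{67}\right)^{2}$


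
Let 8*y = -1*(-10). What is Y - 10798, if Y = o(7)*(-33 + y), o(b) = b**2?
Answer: -49415/4 ≈ -12354.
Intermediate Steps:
y = 5/4 (y = (-1*(-10))/8 = (1/8)*10 = 5/4 ≈ 1.2500)
Y = -6223/4 (Y = 7**2*(-33 + 5/4) = 49*(-127/4) = -6223/4 ≈ -1555.8)
Y - 10798 = -6223/4 - 10798 = -49415/4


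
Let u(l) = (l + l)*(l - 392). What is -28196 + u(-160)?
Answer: 148444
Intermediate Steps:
u(l) = 2*l*(-392 + l) (u(l) = (2*l)*(-392 + l) = 2*l*(-392 + l))
-28196 + u(-160) = -28196 + 2*(-160)*(-392 - 160) = -28196 + 2*(-160)*(-552) = -28196 + 176640 = 148444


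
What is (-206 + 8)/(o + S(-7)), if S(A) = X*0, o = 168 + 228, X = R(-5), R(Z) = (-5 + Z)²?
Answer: -½ ≈ -0.50000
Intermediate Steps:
X = 100 (X = (-5 - 5)² = (-10)² = 100)
o = 396
S(A) = 0 (S(A) = 100*0 = 0)
(-206 + 8)/(o + S(-7)) = (-206 + 8)/(396 + 0) = -198/396 = -198*1/396 = -½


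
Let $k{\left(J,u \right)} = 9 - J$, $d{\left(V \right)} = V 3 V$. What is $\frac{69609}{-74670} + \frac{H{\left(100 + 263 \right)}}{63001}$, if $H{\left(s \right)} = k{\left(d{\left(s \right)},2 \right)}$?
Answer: $- \frac{11300779423}{1568094890} \approx -7.2067$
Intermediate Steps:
$d{\left(V \right)} = 3 V^{2}$ ($d{\left(V \right)} = 3 V V = 3 V^{2}$)
$H{\left(s \right)} = 9 - 3 s^{2}$
$\frac{69609}{-74670} + \frac{H{\left(100 + 263 \right)}}{63001} = \frac{69609}{-74670} + \frac{9 - 3 \left(100 + 263\right)^{2}}{63001} = 69609 \left(- \frac{1}{74670}\right) + \left(9 - 3 \cdot 363^{2}\right) \frac{1}{63001} = - \frac{23203}{24890} + \left(9 - 395307\right) \frac{1}{63001} = - \frac{23203}{24890} - \frac{395298}{63001} = - \frac{11300779423}{1568094890}$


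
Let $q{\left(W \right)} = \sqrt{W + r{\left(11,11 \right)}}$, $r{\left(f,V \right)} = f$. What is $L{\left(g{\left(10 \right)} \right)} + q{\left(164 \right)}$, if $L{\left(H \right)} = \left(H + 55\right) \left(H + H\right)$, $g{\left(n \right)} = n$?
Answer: $1300 + 5 \sqrt{7} \approx 1313.2$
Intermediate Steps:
$L{\left(H \right)} = 2 H \left(55 + H\right)$ ($L{\left(H \right)} = \left(55 + H\right) 2 H = 2 H \left(55 + H\right)$)
$q{\left(W \right)} = \sqrt{11 + W}$ ($q{\left(W \right)} = \sqrt{W + 11} = \sqrt{11 + W}$)
$L{\left(g{\left(10 \right)} \right)} + q{\left(164 \right)} = 2 \cdot 10 \left(55 + 10\right) + \sqrt{11 + 164} = 2 \cdot 10 \cdot 65 + \sqrt{175} = 1300 + 5 \sqrt{7}$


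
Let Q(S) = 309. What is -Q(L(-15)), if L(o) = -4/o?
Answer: -309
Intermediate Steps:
-Q(L(-15)) = -1*309 = -309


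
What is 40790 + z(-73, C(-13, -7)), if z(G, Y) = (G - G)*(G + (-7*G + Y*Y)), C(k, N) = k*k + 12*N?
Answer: 40790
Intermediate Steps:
C(k, N) = k**2 + 12*N
z(G, Y) = 0 (z(G, Y) = 0*(G + (-7*G + Y**2)) = 0*(G + (Y**2 - 7*G)) = 0*(Y**2 - 6*G) = 0)
40790 + z(-73, C(-13, -7)) = 40790 + 0 = 40790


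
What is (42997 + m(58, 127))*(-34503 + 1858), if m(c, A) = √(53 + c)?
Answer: -1403637065 - 32645*√111 ≈ -1.4040e+9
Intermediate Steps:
(42997 + m(58, 127))*(-34503 + 1858) = (42997 + √(53 + 58))*(-34503 + 1858) = (42997 + √111)*(-32645) = -1403637065 - 32645*√111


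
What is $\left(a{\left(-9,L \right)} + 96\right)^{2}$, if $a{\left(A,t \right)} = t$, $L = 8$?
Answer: $10816$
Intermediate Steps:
$\left(a{\left(-9,L \right)} + 96\right)^{2} = \left(8 + 96\right)^{2} = 104^{2} = 10816$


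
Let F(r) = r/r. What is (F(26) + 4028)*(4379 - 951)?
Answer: 13811412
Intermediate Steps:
F(r) = 1
(F(26) + 4028)*(4379 - 951) = (1 + 4028)*(4379 - 951) = 4029*3428 = 13811412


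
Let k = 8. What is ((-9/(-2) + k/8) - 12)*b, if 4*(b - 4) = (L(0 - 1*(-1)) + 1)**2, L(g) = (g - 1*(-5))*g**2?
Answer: -845/8 ≈ -105.63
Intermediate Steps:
L(g) = g**2*(5 + g) (L(g) = (g + 5)*g**2 = (5 + g)*g**2 = g**2*(5 + g))
b = 65/4 (b = 4 + ((0 - 1*(-1))**2*(5 + (0 - 1*(-1))) + 1)**2/4 = 4 + ((0 + 1)**2*(5 + (0 + 1)) + 1)**2/4 = 4 + (1**2*(5 + 1) + 1)**2/4 = 4 + (1*6 + 1)**2/4 = 4 + (6 + 1)**2/4 = 4 + (1/4)*7**2 = 4 + (1/4)*49 = 4 + 49/4 = 65/4 ≈ 16.250)
((-9/(-2) + k/8) - 12)*b = ((-9/(-2) + 8/8) - 12)*(65/4) = ((-9*(-1/2) + 8*(1/8)) - 12)*(65/4) = ((9/2 + 1) - 12)*(65/4) = (11/2 - 12)*(65/4) = -13/2*65/4 = -845/8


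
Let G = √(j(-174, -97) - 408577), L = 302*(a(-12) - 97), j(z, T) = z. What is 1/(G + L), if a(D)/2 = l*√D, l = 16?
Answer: 1/(-29294 + I*√408751 + 19328*I*√3) ≈ -1.4487e-5 - 1.6872e-5*I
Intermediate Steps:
a(D) = 32*√D (a(D) = 2*(16*√D) = 32*√D)
L = -29294 + 19328*I*√3 (L = 302*(32*√(-12) - 97) = 302*(32*(2*I*√3) - 97) = 302*(64*I*√3 - 97) = 302*(-97 + 64*I*√3) = -29294 + 19328*I*√3 ≈ -29294.0 + 33477.0*I)
G = I*√408751 (G = √(-174 - 408577) = √(-408751) = I*√408751 ≈ 639.34*I)
1/(G + L) = 1/(I*√408751 + (-29294 + 19328*I*√3)) = 1/(-29294 + I*√408751 + 19328*I*√3)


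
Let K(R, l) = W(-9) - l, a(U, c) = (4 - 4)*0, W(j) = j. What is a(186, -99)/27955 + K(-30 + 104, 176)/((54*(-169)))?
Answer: 185/9126 ≈ 0.020272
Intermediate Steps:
a(U, c) = 0 (a(U, c) = 0*0 = 0)
K(R, l) = -9 - l
a(186, -99)/27955 + K(-30 + 104, 176)/((54*(-169))) = 0/27955 + (-9 - 1*176)/((54*(-169))) = 0*(1/27955) + (-9 - 176)/(-9126) = 0 - 185*(-1/9126) = 0 + 185/9126 = 185/9126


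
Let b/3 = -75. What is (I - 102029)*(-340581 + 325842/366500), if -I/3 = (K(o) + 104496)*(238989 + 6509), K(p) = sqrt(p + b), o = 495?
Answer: 4803222679834490473437/183250 + 68948327860464789*sqrt(30)/91625 ≈ 2.6215e+16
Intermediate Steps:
b = -225 (b = 3*(-75) = -225)
K(p) = sqrt(-225 + p) (K(p) = sqrt(p - 225) = sqrt(-225 + p))
I = -76960677024 - 2209482*sqrt(30) (I = -3*(sqrt(-225 + 495) + 104496)*(238989 + 6509) = -3*(sqrt(270) + 104496)*245498 = -3*(3*sqrt(30) + 104496)*245498 = -3*(104496 + 3*sqrt(30))*245498 = -3*(25653559008 + 736494*sqrt(30)) = -76960677024 - 2209482*sqrt(30) ≈ -7.6973e+10)
(I - 102029)*(-340581 + 325842/366500) = ((-76960677024 - 2209482*sqrt(30)) - 102029)*(-340581 + 325842/366500) = (-76960779053 - 2209482*sqrt(30))*(-340581 + 325842*(1/366500)) = (-76960779053 - 2209482*sqrt(30))*(-340581 + 162921/183250) = (-76960779053 - 2209482*sqrt(30))*(-62411305329/183250) = 4803222679834490473437/183250 + 68948327860464789*sqrt(30)/91625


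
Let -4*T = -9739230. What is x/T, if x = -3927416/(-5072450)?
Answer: 3927416/12350439303375 ≈ 3.1800e-7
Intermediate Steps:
x = 1963708/2536225 (x = -3927416*(-1/5072450) = 1963708/2536225 ≈ 0.77426)
T = 4869615/2 (T = -1/4*(-9739230) = 4869615/2 ≈ 2.4348e+6)
x/T = 1963708/(2536225*(4869615/2)) = (1963708/2536225)*(2/4869615) = 3927416/12350439303375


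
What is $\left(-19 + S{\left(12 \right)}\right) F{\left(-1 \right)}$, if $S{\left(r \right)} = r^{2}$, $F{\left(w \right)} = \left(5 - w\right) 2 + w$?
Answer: $1375$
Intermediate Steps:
$F{\left(w \right)} = 10 - w$ ($F{\left(w \right)} = \left(10 - 2 w\right) + w = 10 - w$)
$\left(-19 + S{\left(12 \right)}\right) F{\left(-1 \right)} = \left(-19 + 12^{2}\right) \left(10 - -1\right) = \left(-19 + 144\right) \left(10 + 1\right) = 125 \cdot 11 = 1375$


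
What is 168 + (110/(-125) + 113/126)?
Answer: 529253/3150 ≈ 168.02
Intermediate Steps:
168 + (110/(-125) + 113/126) = 168 + (110*(-1/125) + 113*(1/126)) = 168 + (-22/25 + 113/126) = 168 + 53/3150 = 529253/3150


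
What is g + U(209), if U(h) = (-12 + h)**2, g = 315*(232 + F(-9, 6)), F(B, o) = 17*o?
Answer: 144019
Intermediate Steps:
g = 105210 (g = 315*(232 + 17*6) = 315*(232 + 102) = 315*334 = 105210)
g + U(209) = 105210 + (-12 + 209)**2 = 105210 + 197**2 = 105210 + 38809 = 144019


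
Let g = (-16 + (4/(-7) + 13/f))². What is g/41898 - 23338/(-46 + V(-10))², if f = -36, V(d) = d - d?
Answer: -15514167603143/1407505323168 ≈ -11.022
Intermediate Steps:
V(d) = 0
g = 18207289/63504 (g = (-16 + (4/(-7) + 13/(-36)))² = (-16 + (4*(-⅐) + 13*(-1/36)))² = (-16 + (-4/7 - 13/36))² = (-16 - 235/252)² = (-4267/252)² = 18207289/63504 ≈ 286.71)
g/41898 - 23338/(-46 + V(-10))² = (18207289/63504)/41898 - 23338/(-46 + 0)² = (18207289/63504)*(1/41898) - 23338/((-46)²) = 18207289/2660690592 - 23338/2116 = 18207289/2660690592 - 23338*1/2116 = 18207289/2660690592 - 11669/1058 = -15514167603143/1407505323168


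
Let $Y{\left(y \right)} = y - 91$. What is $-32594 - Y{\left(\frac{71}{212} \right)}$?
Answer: $- \frac{6890707}{212} \approx -32503.0$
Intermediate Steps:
$Y{\left(y \right)} = -91 + y$
$-32594 - Y{\left(\frac{71}{212} \right)} = -32594 - \left(-91 + \frac{71}{212}\right) = -32594 - - \frac{19221}{212} = -32594 + \frac{19221}{212} = - \frac{6890707}{212}$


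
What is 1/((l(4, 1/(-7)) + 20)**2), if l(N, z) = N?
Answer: 1/576 ≈ 0.0017361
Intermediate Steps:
1/((l(4, 1/(-7)) + 20)**2) = 1/((4 + 20)**2) = 1/(24**2) = 1/576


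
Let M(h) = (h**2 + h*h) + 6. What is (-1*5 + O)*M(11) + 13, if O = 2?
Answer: -731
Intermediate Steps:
M(h) = 6 + 2*h**2 (M(h) = (h**2 + h**2) + 6 = 2*h**2 + 6 = 6 + 2*h**2)
(-1*5 + O)*M(11) + 13 = (-1*5 + 2)*(6 + 2*11**2) + 13 = (-5 + 2)*(6 + 2*121) + 13 = -3*(6 + 242) + 13 = -3*248 + 13 = -744 + 13 = -731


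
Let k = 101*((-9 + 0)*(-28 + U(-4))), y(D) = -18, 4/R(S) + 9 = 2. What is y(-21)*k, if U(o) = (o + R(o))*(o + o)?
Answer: 981720/7 ≈ 1.4025e+5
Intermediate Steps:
R(S) = -4/7 (R(S) = 4/(-9 + 2) = 4/(-7) = 4*(-⅐) = -4/7)
U(o) = 2*o*(-4/7 + o) (U(o) = (o - 4/7)*(o + o) = (-4/7 + o)*(2*o) = 2*o*(-4/7 + o))
k = -54540/7 (k = 101*((-9 + 0)*(-28 + (2/7)*(-4)*(-4 + 7*(-4)))) = 101*(-9*(-28 + (2/7)*(-4)*(-4 - 28))) = 101*(-9*(-28 + (2/7)*(-4)*(-32))) = 101*(-9*(-28 + 256/7)) = 101*(-9*60/7) = 101*(-540/7) = -54540/7 ≈ -7791.4)
y(-21)*k = -18*(-54540/7) = 981720/7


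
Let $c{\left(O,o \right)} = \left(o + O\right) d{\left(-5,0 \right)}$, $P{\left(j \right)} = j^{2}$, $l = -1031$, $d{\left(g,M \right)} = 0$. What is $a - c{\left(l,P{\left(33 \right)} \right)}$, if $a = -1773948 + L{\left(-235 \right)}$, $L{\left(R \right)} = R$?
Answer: $-1774183$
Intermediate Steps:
$c{\left(O,o \right)} = 0$ ($c{\left(O,o \right)} = \left(o + O\right) 0 = \left(O + o\right) 0 = 0$)
$a = -1774183$ ($a = -1773948 - 235 = -1774183$)
$a - c{\left(l,P{\left(33 \right)} \right)} = -1774183 - 0 = -1774183 + 0 = -1774183$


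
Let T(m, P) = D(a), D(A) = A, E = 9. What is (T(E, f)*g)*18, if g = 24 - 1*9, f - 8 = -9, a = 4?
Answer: 1080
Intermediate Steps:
f = -1 (f = 8 - 9 = -1)
T(m, P) = 4
g = 15 (g = 24 - 9 = 15)
(T(E, f)*g)*18 = (4*15)*18 = 60*18 = 1080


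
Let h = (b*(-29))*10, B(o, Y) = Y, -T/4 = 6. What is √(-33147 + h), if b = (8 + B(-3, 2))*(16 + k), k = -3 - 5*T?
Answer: I*√418847 ≈ 647.18*I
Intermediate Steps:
T = -24 (T = -4*6 = -24)
k = 117 (k = -3 - 5*(-24) = -3 + 120 = 117)
b = 1330 (b = (8 + 2)*(16 + 117) = 10*133 = 1330)
h = -385700 (h = (1330*(-29))*10 = -38570*10 = -385700)
√(-33147 + h) = √(-33147 - 385700) = √(-418847) = I*√418847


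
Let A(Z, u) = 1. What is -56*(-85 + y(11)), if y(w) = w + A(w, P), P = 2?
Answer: 4088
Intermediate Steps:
y(w) = 1 + w (y(w) = w + 1 = 1 + w)
-56*(-85 + y(11)) = -56*(-85 + (1 + 11)) = -56*(-85 + 12) = -56*(-73) = 4088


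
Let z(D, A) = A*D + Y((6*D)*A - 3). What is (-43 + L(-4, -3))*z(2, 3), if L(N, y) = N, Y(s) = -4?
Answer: -94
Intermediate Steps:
z(D, A) = -4 + A*D (z(D, A) = A*D - 4 = -4 + A*D)
(-43 + L(-4, -3))*z(2, 3) = (-43 - 4)*(-4 + 3*2) = -47*(-4 + 6) = -47*2 = -94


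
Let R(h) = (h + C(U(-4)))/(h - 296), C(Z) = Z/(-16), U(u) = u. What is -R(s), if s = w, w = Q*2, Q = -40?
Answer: -319/1504 ≈ -0.21210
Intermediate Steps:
C(Z) = -Z/16 (C(Z) = Z*(-1/16) = -Z/16)
w = -80 (w = -40*2 = -80)
s = -80
R(h) = (¼ + h)/(-296 + h) (R(h) = (h - 1/16*(-4))/(h - 296) = (h + ¼)/(-296 + h) = (¼ + h)/(-296 + h))
-R(s) = -(¼ - 80)/(-296 - 80) = -(-319)/((-376)*4) = -(-1)*(-319)/(376*4) = -1*319/1504 = -319/1504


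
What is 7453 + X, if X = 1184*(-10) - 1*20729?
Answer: -25116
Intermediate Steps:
X = -32569 (X = -11840 - 20729 = -32569)
7453 + X = 7453 - 32569 = -25116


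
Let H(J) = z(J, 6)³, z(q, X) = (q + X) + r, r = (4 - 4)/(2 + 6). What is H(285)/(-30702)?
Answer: -8214057/10234 ≈ -802.62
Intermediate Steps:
r = 0 (r = 0/8 = 0*(⅛) = 0)
z(q, X) = X + q (z(q, X) = (q + X) + 0 = (X + q) + 0 = X + q)
H(J) = (6 + J)³
H(285)/(-30702) = (6 + 285)³/(-30702) = 291³*(-1/30702) = 24642171*(-1/30702) = -8214057/10234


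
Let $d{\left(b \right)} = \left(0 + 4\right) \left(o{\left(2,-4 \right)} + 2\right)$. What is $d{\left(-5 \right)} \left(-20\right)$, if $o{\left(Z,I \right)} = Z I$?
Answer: $480$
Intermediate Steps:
$o{\left(Z,I \right)} = I Z$
$d{\left(b \right)} = -24$ ($d{\left(b \right)} = \left(0 + 4\right) \left(\left(-4\right) 2 + 2\right) = 4 \left(-8 + 2\right) = 4 \left(-6\right) = -24$)
$d{\left(-5 \right)} \left(-20\right) = \left(-24\right) \left(-20\right) = 480$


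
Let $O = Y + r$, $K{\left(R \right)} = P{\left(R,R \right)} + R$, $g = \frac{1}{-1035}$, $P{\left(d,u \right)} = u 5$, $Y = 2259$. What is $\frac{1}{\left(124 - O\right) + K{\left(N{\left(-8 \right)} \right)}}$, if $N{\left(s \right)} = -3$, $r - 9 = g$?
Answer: $- \frac{1035}{2237669} \approx -0.00046253$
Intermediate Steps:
$P{\left(d,u \right)} = 5 u$
$g = - \frac{1}{1035} \approx -0.00096618$
$r = \frac{9314}{1035}$ ($r = 9 - \frac{1}{1035} = \frac{9314}{1035} \approx 8.999$)
$K{\left(R \right)} = 6 R$ ($K{\left(R \right)} = 5 R + R = 6 R$)
$O = \frac{2347379}{1035}$ ($O = 2259 + \frac{9314}{1035} = \frac{2347379}{1035} \approx 2268.0$)
$\frac{1}{\left(124 - O\right) + K{\left(N{\left(-8 \right)} \right)}} = \frac{1}{\left(124 - \frac{2347379}{1035}\right) + 6 \left(-3\right)} = \frac{1}{\left(124 - \frac{2347379}{1035}\right) - 18} = \frac{1}{- \frac{2219039}{1035} - 18} = \frac{1}{- \frac{2237669}{1035}} = - \frac{1035}{2237669}$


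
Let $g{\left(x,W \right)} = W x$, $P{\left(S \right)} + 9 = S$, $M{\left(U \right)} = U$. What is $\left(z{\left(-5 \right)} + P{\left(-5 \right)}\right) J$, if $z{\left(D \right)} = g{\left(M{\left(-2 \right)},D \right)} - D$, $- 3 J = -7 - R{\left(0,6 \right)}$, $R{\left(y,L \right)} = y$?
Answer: $\frac{7}{3} \approx 2.3333$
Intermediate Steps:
$P{\left(S \right)} = -9 + S$
$J = \frac{7}{3}$ ($J = - \frac{-7 - 0}{3} = - \frac{-7 + 0}{3} = \left(- \frac{1}{3}\right) \left(-7\right) = \frac{7}{3} \approx 2.3333$)
$z{\left(D \right)} = - 3 D$ ($z{\left(D \right)} = D \left(-2\right) - D = - 2 D - D = - 3 D$)
$\left(z{\left(-5 \right)} + P{\left(-5 \right)}\right) J = \left(\left(-3\right) \left(-5\right) - 14\right) \frac{7}{3} = \left(15 - 14\right) \frac{7}{3} = 1 \cdot \frac{7}{3} = \frac{7}{3}$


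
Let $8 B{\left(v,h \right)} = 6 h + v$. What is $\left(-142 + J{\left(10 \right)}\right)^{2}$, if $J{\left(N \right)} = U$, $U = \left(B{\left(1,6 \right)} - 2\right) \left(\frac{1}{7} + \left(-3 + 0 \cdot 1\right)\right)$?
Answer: $\frac{89401}{4} \approx 22350.0$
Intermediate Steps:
$B{\left(v,h \right)} = \frac{v}{8} + \frac{3 h}{4}$ ($B{\left(v,h \right)} = \frac{6 h + v}{8} = \frac{v + 6 h}{8} = \frac{v}{8} + \frac{3 h}{4}$)
$U = - \frac{15}{2}$ ($U = \left(\left(\frac{1}{8} \cdot 1 + \frac{3}{4} \cdot 6\right) - 2\right) \left(\frac{1}{7} + \left(-3 + 0 \cdot 1\right)\right) = \left(\left(\frac{1}{8} + \frac{9}{2}\right) - 2\right) \left(\frac{1}{7} + \left(-3 + 0\right)\right) = \left(\frac{37}{8} - 2\right) \left(\frac{1}{7} - 3\right) = \frac{21}{8} \left(- \frac{20}{7}\right) = - \frac{15}{2} \approx -7.5$)
$J{\left(N \right)} = - \frac{15}{2}$
$\left(-142 + J{\left(10 \right)}\right)^{2} = \left(-142 - \frac{15}{2}\right)^{2} = \left(- \frac{299}{2}\right)^{2} = \frac{89401}{4}$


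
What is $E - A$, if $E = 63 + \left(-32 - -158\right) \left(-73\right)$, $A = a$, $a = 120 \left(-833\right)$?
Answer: $90825$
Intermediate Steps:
$a = -99960$
$A = -99960$
$E = -9135$ ($E = 63 + \left(-32 + 158\right) \left(-73\right) = 63 + 126 \left(-73\right) = 63 - 9198 = -9135$)
$E - A = -9135 - -99960 = -9135 + 99960 = 90825$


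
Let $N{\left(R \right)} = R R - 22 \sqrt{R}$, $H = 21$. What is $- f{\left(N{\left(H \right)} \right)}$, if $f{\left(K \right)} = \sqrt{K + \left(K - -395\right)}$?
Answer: $- \sqrt{1277 - 44 \sqrt{21}} \approx -32.793$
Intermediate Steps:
$N{\left(R \right)} = R^{2} - 22 \sqrt{R}$
$f{\left(K \right)} = \sqrt{395 + 2 K}$ ($f{\left(K \right)} = \sqrt{K + \left(K + 395\right)} = \sqrt{K + \left(395 + K\right)} = \sqrt{395 + 2 K}$)
$- f{\left(N{\left(H \right)} \right)} = - \sqrt{395 + 2 \left(21^{2} - 22 \sqrt{21}\right)} = - \sqrt{395 + 2 \left(441 - 22 \sqrt{21}\right)} = - \sqrt{395 + \left(882 - 44 \sqrt{21}\right)} = - \sqrt{1277 - 44 \sqrt{21}}$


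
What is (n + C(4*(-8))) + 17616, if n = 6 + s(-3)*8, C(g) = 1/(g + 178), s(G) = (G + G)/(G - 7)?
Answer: 12867569/730 ≈ 17627.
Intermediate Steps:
s(G) = 2*G/(-7 + G) (s(G) = (2*G)/(-7 + G) = 2*G/(-7 + G))
C(g) = 1/(178 + g)
n = 54/5 (n = 6 + (2*(-3)/(-7 - 3))*8 = 6 + (2*(-3)/(-10))*8 = 6 + (2*(-3)*(-⅒))*8 = 6 + (⅗)*8 = 6 + 24/5 = 54/5 ≈ 10.800)
(n + C(4*(-8))) + 17616 = (54/5 + 1/(178 + 4*(-8))) + 17616 = (54/5 + 1/(178 - 32)) + 17616 = (54/5 + 1/146) + 17616 = 7889/730 + 17616 = 12867569/730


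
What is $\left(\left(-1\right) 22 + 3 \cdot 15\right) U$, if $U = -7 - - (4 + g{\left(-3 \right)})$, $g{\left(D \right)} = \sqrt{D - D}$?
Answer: $-69$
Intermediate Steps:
$g{\left(D \right)} = 0$ ($g{\left(D \right)} = \sqrt{0} = 0$)
$U = -3$ ($U = -7 - - (4 + 0) = -7 - \left(-1\right) 4 = -7 - -4 = -7 + 4 = -3$)
$\left(\left(-1\right) 22 + 3 \cdot 15\right) U = \left(\left(-1\right) 22 + 3 \cdot 15\right) \left(-3\right) = \left(-22 + 45\right) \left(-3\right) = 23 \left(-3\right) = -69$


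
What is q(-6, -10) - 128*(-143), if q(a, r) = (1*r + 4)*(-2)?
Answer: 18316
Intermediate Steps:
q(a, r) = -8 - 2*r (q(a, r) = (r + 4)*(-2) = (4 + r)*(-2) = -8 - 2*r)
q(-6, -10) - 128*(-143) = (-8 - 2*(-10)) - 128*(-143) = (-8 + 20) + 18304 = 12 + 18304 = 18316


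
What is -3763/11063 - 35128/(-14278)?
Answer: 167446475/78978757 ≈ 2.1201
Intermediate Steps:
-3763/11063 - 35128/(-14278) = -3763*1/11063 - 35128*(-1/14278) = -3763/11063 + 17564/7139 = 167446475/78978757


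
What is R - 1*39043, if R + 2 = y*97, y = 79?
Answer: -31382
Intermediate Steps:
R = 7661 (R = -2 + 79*97 = -2 + 7663 = 7661)
R - 1*39043 = 7661 - 1*39043 = 7661 - 39043 = -31382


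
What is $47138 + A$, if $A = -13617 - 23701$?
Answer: $9820$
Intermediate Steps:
$A = -37318$
$47138 + A = 47138 - 37318 = 9820$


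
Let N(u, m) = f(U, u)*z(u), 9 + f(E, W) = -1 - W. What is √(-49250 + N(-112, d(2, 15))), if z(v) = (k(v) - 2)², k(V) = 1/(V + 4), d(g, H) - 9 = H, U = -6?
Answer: I*√569648922/108 ≈ 220.99*I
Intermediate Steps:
d(g, H) = 9 + H
f(E, W) = -10 - W (f(E, W) = -9 + (-1 - W) = -10 - W)
k(V) = 1/(4 + V)
z(v) = (-2 + 1/(4 + v))² (z(v) = (1/(4 + v) - 2)² = (-2 + 1/(4 + v))²)
N(u, m) = (7 + 2*u)²*(-10 - u)/(4 + u)² (N(u, m) = (-10 - u)*((7 + 2*u)²/(4 + u)²) = (7 + 2*u)²*(-10 - u)/(4 + u)²)
√(-49250 + N(-112, d(2, 15))) = √(-49250 + (7 + 2*(-112))²*(-10 - 1*(-112))/(4 - 112)²) = √(-49250 + (7 - 224)²*(-10 + 112)/(-108)²) = √(-49250 + (1/11664)*(-217)²*102) = √(-49250 + (1/11664)*47089*102) = √(-49250 + 800513/1944) = √(-94941487/1944) = I*√569648922/108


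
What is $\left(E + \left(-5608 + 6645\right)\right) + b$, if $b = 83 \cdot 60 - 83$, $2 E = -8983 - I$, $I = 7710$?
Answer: $- \frac{4825}{2} \approx -2412.5$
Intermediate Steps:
$E = - \frac{16693}{2}$ ($E = \frac{-8983 - 7710}{2} = \frac{1}{2} \left(-16693\right) = - \frac{16693}{2} \approx -8346.5$)
$b = 4897$ ($b = 4980 - 83 = 4897$)
$\left(E + \left(-5608 + 6645\right)\right) + b = \left(- \frac{16693}{2} + \left(-5608 + 6645\right)\right) + 4897 = \left(- \frac{16693}{2} + 1037\right) + 4897 = - \frac{14619}{2} + 4897 = - \frac{4825}{2}$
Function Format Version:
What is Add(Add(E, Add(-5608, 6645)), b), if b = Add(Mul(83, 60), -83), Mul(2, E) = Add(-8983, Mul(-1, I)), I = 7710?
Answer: Rational(-4825, 2) ≈ -2412.5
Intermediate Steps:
E = Rational(-16693, 2) (E = Mul(Rational(1, 2), Add(-8983, Mul(-1, 7710))) = Mul(Rational(1, 2), Add(-8983, -7710)) = Mul(Rational(1, 2), -16693) = Rational(-16693, 2) ≈ -8346.5)
b = 4897 (b = Add(4980, -83) = 4897)
Add(Add(E, Add(-5608, 6645)), b) = Add(Add(Rational(-16693, 2), Add(-5608, 6645)), 4897) = Add(Add(Rational(-16693, 2), 1037), 4897) = Add(Rational(-14619, 2), 4897) = Rational(-4825, 2)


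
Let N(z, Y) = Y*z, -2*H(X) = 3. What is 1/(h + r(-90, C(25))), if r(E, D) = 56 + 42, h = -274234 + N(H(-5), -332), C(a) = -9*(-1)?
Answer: -1/273638 ≈ -3.6545e-6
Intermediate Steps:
C(a) = 9
H(X) = -3/2 (H(X) = -1/2*3 = -3/2)
h = -273736 (h = -274234 - 332*(-3/2) = -274234 + 498 = -273736)
r(E, D) = 98
1/(h + r(-90, C(25))) = 1/(-273736 + 98) = 1/(-273638) = -1/273638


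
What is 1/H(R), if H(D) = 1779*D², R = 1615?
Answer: 1/4640032275 ≈ 2.1552e-10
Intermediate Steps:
1/H(R) = 1/(1779*1615²) = 1/(1779*2608225) = 1/4640032275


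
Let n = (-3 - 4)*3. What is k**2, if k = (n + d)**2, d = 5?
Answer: 65536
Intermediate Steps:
n = -21 (n = -7*3 = -21)
k = 256 (k = (-21 + 5)**2 = (-16)**2 = 256)
k**2 = 256**2 = 65536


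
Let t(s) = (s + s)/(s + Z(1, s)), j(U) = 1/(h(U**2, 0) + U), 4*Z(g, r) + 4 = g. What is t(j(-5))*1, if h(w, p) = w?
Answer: -1/7 ≈ -0.14286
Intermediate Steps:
Z(g, r) = -1 + g/4
j(U) = 1/(U + U**2) (j(U) = 1/(U**2 + U) = 1/(U + U**2))
t(s) = 2*s/(-3/4 + s) (t(s) = (s + s)/(s + (-1 + (1/4)*1)) = (2*s)/(s + (-1 + 1/4)) = (2*s)/(s - 3/4) = (2*s)/(-3/4 + s) = 2*s/(-3/4 + s))
t(j(-5))*1 = (8*(1/((-5)*(1 - 5)))/(-3 + 4*(1/((-5)*(1 - 5)))))*1 = (8*(-1/5/(-4))/(-3 + 4*(-1/5/(-4))))*1 = (8*(-1/5*(-1/4))/(-3 + 4*(-1/5*(-1/4))))*1 = (8*(1/20)/(-3 + 4*(1/20)))*1 = (8*(1/20)/(-3 + 1/5))*1 = (8*(1/20)/(-14/5))*1 = (8*(1/20)*(-5/14))*1 = -1/7*1 = -1/7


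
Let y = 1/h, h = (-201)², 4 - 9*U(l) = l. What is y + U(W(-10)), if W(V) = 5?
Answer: -1496/13467 ≈ -0.11109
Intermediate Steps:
U(l) = 4/9 - l/9
h = 40401
y = 1/40401 ≈ 2.4752e-5
y + U(W(-10)) = 1/40401 + (4/9 - ⅑*5) = 1/40401 + (4/9 - 5/9) = 1/40401 - ⅑ = -1496/13467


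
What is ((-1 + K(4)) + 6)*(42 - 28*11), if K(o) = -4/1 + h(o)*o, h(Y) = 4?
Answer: -4522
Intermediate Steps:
K(o) = -4 + 4*o (K(o) = -4/1 + 4*o = -4*1 + 4*o = -4 + 4*o)
((-1 + K(4)) + 6)*(42 - 28*11) = ((-1 + (-4 + 4*4)) + 6)*(42 - 28*11) = ((-1 + (-4 + 16)) + 6)*(42 - 308) = ((-1 + 12) + 6)*(-266) = (11 + 6)*(-266) = 17*(-266) = -4522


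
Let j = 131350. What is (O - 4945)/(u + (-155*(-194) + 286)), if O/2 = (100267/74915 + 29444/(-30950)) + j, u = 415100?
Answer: 59763749971653/103284285662800 ≈ 0.57863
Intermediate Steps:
O = 60910307190778/231861925 (O = 2*((100267/74915 + 29444/(-30950)) + 131350) = 2*((100267*(1/74915) + 29444*(-1/30950)) + 131350) = 2*((100267/74915 - 14722/15475) + 131350) = 2*(89746639/231861925 + 131350) = 2*(30455153595389/231861925) = 60910307190778/231861925 ≈ 2.6270e+5)
(O - 4945)/(u + (-155*(-194) + 286)) = (60910307190778/231861925 - 4945)/(415100 + (-155*(-194) + 286)) = 59763749971653/(231861925*(415100 + (30070 + 286))) = 59763749971653/(231861925*(415100 + 30356)) = (59763749971653/231861925)/445456 = (59763749971653/231861925)*(1/445456) = 59763749971653/103284285662800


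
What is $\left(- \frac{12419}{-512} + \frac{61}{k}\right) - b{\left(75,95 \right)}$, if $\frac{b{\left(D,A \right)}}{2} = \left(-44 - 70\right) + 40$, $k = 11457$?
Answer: $\frac{1010481347}{5865984} \approx 172.26$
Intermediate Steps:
$b{\left(D,A \right)} = -148$ ($b{\left(D,A \right)} = 2 \left(\left(-44 - 70\right) + 40\right) = 2 \left(-114 + 40\right) = 2 \left(-74\right) = -148$)
$\left(- \frac{12419}{-512} + \frac{61}{k}\right) - b{\left(75,95 \right)} = \left(- \frac{12419}{-512} + \frac{61}{11457}\right) - -148 = \left(\left(-12419\right) \left(- \frac{1}{512}\right) + 61 \cdot \frac{1}{11457}\right) + 148 = \left(\frac{12419}{512} + \frac{61}{11457}\right) + 148 = \frac{142315715}{5865984} + 148 = \frac{1010481347}{5865984}$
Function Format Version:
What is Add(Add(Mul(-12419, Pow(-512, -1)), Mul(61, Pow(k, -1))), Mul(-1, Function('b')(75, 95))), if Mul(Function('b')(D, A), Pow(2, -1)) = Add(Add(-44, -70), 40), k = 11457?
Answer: Rational(1010481347, 5865984) ≈ 172.26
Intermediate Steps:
Function('b')(D, A) = -148 (Function('b')(D, A) = Mul(2, Add(Add(-44, -70), 40)) = Mul(2, Add(-114, 40)) = Mul(2, -74) = -148)
Add(Add(Mul(-12419, Pow(-512, -1)), Mul(61, Pow(k, -1))), Mul(-1, Function('b')(75, 95))) = Add(Add(Mul(-12419, Pow(-512, -1)), Mul(61, Pow(11457, -1))), Mul(-1, -148)) = Add(Add(Mul(-12419, Rational(-1, 512)), Mul(61, Rational(1, 11457))), 148) = Add(Add(Rational(12419, 512), Rational(61, 11457)), 148) = Add(Rational(142315715, 5865984), 148) = Rational(1010481347, 5865984)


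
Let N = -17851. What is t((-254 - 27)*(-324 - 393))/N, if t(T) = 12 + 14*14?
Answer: -208/17851 ≈ -0.011652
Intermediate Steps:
t(T) = 208 (t(T) = 12 + 196 = 208)
t((-254 - 27)*(-324 - 393))/N = 208/(-17851) = 208*(-1/17851) = -208/17851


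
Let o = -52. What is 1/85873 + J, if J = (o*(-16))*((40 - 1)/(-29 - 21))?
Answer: -1393203527/2146825 ≈ -648.96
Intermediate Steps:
J = -16224/25 (J = (-52*(-16))*((40 - 1)/(-29 - 21)) = 832*(39/(-50)) = 832*(39*(-1/50)) = 832*(-39/50) = -16224/25 ≈ -648.96)
1/85873 + J = 1/85873 - 16224/25 = -1393203527/2146825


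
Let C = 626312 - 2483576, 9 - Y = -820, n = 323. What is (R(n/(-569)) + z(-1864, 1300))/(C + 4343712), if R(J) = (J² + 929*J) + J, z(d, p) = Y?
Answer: 6098768/50313430683 ≈ 0.00012122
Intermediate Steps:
Y = 829 (Y = 9 - 1*(-820) = 9 + 820 = 829)
z(d, p) = 829
R(J) = J² + 930*J
C = -1857264
(R(n/(-569)) + z(-1864, 1300))/(C + 4343712) = ((323/(-569))*(930 + 323/(-569)) + 829)/(-1857264 + 4343712) = ((323*(-1/569))*(930 + 323*(-1/569)) + 829)/2486448 = (-323*(930 - 323/569)/569 + 829)*(1/2486448) = (-323/569*528847/569 + 829)*(1/2486448) = (-170817581/323761 + 829)*(1/2486448) = (97580288/323761)*(1/2486448) = 6098768/50313430683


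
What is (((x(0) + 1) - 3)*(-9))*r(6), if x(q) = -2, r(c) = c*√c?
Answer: 216*√6 ≈ 529.09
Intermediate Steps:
r(c) = c^(3/2)
(((x(0) + 1) - 3)*(-9))*r(6) = (((-2 + 1) - 3)*(-9))*6^(3/2) = ((-1 - 3)*(-9))*(6*√6) = (-4*(-9))*(6*√6) = 36*(6*√6) = 216*√6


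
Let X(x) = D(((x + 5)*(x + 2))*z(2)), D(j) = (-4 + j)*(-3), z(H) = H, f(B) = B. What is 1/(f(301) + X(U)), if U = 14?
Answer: -1/1511 ≈ -0.00066181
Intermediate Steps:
D(j) = 12 - 3*j
X(x) = 12 - 6*(2 + x)*(5 + x) (X(x) = 12 - 3*(x + 5)*(x + 2)*2 = 12 - 3*(5 + x)*(2 + x)*2 = 12 - 3*(2 + x)*(5 + x)*2 = 12 - 6*(2 + x)*(5 + x))
1/(f(301) + X(U)) = 1/(301 + (-48 - 42*14 - 6*14²)) = 1/(301 + (-48 - 588 - 6*196)) = 1/(301 + (-48 - 588 - 1176)) = 1/(301 - 1812) = 1/(-1511) = -1/1511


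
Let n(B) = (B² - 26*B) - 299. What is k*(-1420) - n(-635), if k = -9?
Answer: -406656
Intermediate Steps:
n(B) = -299 + B² - 26*B
k*(-1420) - n(-635) = -9*(-1420) - (-299 + (-635)² - 26*(-635)) = 12780 - (-299 + 403225 + 16510) = 12780 - 1*419436 = 12780 - 419436 = -406656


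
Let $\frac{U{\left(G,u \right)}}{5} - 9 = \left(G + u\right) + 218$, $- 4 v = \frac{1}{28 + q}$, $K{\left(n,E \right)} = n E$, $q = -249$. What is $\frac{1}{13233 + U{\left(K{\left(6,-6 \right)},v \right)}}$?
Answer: $\frac{884}{12542197} \approx 7.0482 \cdot 10^{-5}$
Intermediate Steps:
$K{\left(n,E \right)} = E n$
$v = \frac{1}{884}$ ($v = - \frac{1}{4 \left(28 - 249\right)} = - \frac{1}{4 \left(-221\right)} = \left(- \frac{1}{4}\right) \left(- \frac{1}{221}\right) = \frac{1}{884} \approx 0.0011312$)
$U{\left(G,u \right)} = 1135 + 5 G + 5 u$ ($U{\left(G,u \right)} = 45 + 5 \left(\left(G + u\right) + 218\right) = 45 + 5 \left(218 + G + u\right) = 45 + \left(1090 + 5 G + 5 u\right) = 1135 + 5 G + 5 u$)
$\frac{1}{13233 + U{\left(K{\left(6,-6 \right)},v \right)}} = \frac{1}{13233 + \left(1135 + 5 \left(\left(-6\right) 6\right) + 5 \cdot \frac{1}{884}\right)} = \frac{1}{13233 + \left(1135 + 5 \left(-36\right) + \frac{5}{884}\right)} = \frac{1}{13233 + \left(1135 - 180 + \frac{5}{884}\right)} = \frac{1}{13233 + \frac{844225}{884}} = \frac{1}{\frac{12542197}{884}} = \frac{884}{12542197}$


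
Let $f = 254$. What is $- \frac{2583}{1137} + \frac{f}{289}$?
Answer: $- \frac{152563}{109531} \approx -1.3929$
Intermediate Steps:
$- \frac{2583}{1137} + \frac{f}{289} = - \frac{2583}{1137} + \frac{254}{289} = \left(-2583\right) \frac{1}{1137} + 254 \cdot \frac{1}{289} = - \frac{861}{379} + \frac{254}{289} = - \frac{152563}{109531}$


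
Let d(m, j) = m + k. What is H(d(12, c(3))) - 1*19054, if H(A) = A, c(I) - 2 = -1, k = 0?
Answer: -19042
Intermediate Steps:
c(I) = 1 (c(I) = 2 - 1 = 1)
d(m, j) = m (d(m, j) = m + 0 = m)
H(d(12, c(3))) - 1*19054 = 12 - 1*19054 = 12 - 19054 = -19042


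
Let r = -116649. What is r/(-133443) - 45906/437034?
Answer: 830624902/1079983853 ≈ 0.76911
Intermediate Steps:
r/(-133443) - 45906/437034 = -116649/(-133443) - 45906/437034 = -116649*(-1/133443) - 45906*1/437034 = 12961/14827 - 7651/72839 = 830624902/1079983853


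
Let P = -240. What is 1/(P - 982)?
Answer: -1/1222 ≈ -0.00081833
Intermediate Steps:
1/(P - 982) = 1/(-240 - 982) = 1/(-1222) = -1/1222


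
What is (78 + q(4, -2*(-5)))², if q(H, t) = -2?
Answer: 5776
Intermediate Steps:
(78 + q(4, -2*(-5)))² = (78 - 2)² = 76² = 5776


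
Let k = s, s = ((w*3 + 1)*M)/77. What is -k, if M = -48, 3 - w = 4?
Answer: -96/77 ≈ -1.2468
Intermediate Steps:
w = -1 (w = 3 - 1*4 = 3 - 4 = -1)
s = 96/77 (s = ((-1*3 + 1)*(-48))/77 = ((-3 + 1)*(-48))*(1/77) = -2*(-48)*(1/77) = 96*(1/77) = 96/77 ≈ 1.2468)
k = 96/77 ≈ 1.2468
-k = -1*96/77 = -96/77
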